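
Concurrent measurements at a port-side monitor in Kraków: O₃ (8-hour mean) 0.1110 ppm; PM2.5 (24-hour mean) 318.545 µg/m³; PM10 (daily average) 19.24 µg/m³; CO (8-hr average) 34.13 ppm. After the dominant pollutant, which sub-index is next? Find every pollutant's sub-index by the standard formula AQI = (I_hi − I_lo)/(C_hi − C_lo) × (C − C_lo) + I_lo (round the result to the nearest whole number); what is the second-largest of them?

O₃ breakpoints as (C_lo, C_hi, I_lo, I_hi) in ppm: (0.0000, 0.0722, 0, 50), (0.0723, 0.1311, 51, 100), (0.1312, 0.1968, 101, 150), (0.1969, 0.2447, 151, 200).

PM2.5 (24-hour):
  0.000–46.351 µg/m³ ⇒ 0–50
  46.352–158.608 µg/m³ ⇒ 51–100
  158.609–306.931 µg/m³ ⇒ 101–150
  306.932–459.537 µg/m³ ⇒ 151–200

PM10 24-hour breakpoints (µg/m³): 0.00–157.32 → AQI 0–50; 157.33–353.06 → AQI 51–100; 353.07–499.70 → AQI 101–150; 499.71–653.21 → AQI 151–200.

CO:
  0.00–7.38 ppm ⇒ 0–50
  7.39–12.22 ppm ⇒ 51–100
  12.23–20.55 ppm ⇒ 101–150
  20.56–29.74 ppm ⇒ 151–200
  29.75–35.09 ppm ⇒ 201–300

O₃: 0.1110 lies in 0.0723–0.1311, so I_lo=51, I_hi=100, C_lo=0.0723, C_hi=0.1311.
(100−51)/(0.1311−0.0723) × (0.1110−0.0723) + 51 = 49/0.0588 × 0.0387 + 51 ≈ 83.25 → 83.
PM2.5: 318.545 lies in 306.932–459.537, so I_lo=151, I_hi=200, C_lo=306.932, C_hi=459.537.
(200−151)/(459.537−306.932) × (318.545−306.932) + 151 = 49/152.605 × 11.613 + 151 ≈ 154.73 → 155.
PM10: 19.24 lies in 0.00–157.32, so I_lo=0, I_hi=50, C_lo=0.00, C_hi=157.32.
(50−0)/(157.32−0.00) × (19.24−0.00) + 0 = 50/157.32 × 19.24 + 0 ≈ 6.11 → 6.
CO: 34.13 ∈ [29.75, 35.09] ↔ index [201, 300].
201 + (34.13−29.75)·(300−201)/(35.09−29.75) = 201 + 4.38·99/5.34 ≈ 282.20, so AQI = 282.
Sub-indices: O₃→83, PM2.5→155, PM10→6, CO→282. Ranked high→low: 282, 155, 83, 6. Second-highest sub-index = 155.

155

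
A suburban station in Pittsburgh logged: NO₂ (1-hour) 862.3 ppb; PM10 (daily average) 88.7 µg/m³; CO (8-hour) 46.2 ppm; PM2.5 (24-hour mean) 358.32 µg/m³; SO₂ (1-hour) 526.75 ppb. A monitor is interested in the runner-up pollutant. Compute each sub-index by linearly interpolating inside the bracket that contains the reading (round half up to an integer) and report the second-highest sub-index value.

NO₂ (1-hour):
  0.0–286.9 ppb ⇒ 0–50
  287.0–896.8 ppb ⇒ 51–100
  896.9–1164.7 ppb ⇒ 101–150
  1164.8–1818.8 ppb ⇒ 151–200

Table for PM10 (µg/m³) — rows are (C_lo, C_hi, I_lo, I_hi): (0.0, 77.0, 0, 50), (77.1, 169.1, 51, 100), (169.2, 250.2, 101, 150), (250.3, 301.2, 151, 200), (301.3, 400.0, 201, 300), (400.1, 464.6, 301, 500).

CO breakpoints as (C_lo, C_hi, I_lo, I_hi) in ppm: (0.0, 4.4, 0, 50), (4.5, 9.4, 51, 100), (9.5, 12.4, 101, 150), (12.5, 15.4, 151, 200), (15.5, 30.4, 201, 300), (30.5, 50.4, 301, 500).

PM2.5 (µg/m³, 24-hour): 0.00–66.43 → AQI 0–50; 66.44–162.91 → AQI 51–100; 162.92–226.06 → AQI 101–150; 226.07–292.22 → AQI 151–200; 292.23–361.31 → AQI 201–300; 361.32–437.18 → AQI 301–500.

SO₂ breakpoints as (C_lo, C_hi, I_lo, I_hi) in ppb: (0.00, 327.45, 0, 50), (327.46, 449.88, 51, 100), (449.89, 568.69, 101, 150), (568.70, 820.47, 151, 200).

NO₂ 862.3: bracket 287.0–896.8 → index 51–100; slope 49/609.8, offset 575.3.
AQI = 51 + 49/609.8·575.3 ≈ 97.23 ⇒ 97.
PM10: row 77.1–169.1 (AQI 51–100). (100−51)·(88.7−77.1)/(169.1−77.1) + 51 = 49·11.6/92.0 + 51 ≈ 57.18 → 57.
CO 46.2: bracket 30.5–50.4 → index 301–500; slope 199/19.9, offset 15.7.
AQI = 301 + 199/19.9·15.7 ≈ 458.00 ⇒ 458.
PM2.5: 358.32 lies in 292.23–361.31, so I_lo=201, I_hi=300, C_lo=292.23, C_hi=361.31.
(300−201)/(361.31−292.23) × (358.32−292.23) + 201 = 99/69.08 × 66.09 + 201 ≈ 295.71 → 296.
SO₂: 526.75 ∈ [449.89, 568.69] ↔ index [101, 150].
101 + (526.75−449.89)·(150−101)/(568.69−449.89) = 101 + 76.86·49/118.80 ≈ 132.70, so AQI = 133.
Sub-indices: NO₂→97, PM10→57, CO→458, PM2.5→296, SO₂→133. Ranked high→low: 458, 296, 133, 97, 57. Second-highest sub-index = 296.

296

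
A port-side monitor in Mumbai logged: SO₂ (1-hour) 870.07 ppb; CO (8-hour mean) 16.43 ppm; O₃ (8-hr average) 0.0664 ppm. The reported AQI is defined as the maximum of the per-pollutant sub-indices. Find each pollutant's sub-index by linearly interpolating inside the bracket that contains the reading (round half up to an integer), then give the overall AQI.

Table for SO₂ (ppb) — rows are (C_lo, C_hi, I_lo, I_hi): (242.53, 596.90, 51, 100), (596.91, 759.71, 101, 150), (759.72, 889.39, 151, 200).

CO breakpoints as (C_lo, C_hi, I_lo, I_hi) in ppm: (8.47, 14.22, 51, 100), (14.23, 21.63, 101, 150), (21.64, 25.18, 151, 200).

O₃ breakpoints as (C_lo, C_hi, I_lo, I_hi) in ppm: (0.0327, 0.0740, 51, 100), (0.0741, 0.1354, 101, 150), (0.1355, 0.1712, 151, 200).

SO₂: 870.07 ∈ [759.72, 889.39] ↔ index [151, 200].
151 + (870.07−759.72)·(200−151)/(889.39−759.72) = 151 + 110.35·49/129.67 ≈ 192.70, so AQI = 193.
CO: row 14.23–21.63 (AQI 101–150). (150−101)·(16.43−14.23)/(21.63−14.23) + 101 = 49·2.20/7.40 + 101 ≈ 115.57 → 116.
O₃ 0.0664: bracket 0.0327–0.0740 → index 51–100; slope 49/0.0413, offset 0.0337.
AQI = 51 + 49/0.0413·0.0337 ≈ 90.98 ⇒ 91.
Sub-indices: SO₂→193, CO→116, O₃→91. Overall AQI = max = 193; dominant pollutant is SO₂.

193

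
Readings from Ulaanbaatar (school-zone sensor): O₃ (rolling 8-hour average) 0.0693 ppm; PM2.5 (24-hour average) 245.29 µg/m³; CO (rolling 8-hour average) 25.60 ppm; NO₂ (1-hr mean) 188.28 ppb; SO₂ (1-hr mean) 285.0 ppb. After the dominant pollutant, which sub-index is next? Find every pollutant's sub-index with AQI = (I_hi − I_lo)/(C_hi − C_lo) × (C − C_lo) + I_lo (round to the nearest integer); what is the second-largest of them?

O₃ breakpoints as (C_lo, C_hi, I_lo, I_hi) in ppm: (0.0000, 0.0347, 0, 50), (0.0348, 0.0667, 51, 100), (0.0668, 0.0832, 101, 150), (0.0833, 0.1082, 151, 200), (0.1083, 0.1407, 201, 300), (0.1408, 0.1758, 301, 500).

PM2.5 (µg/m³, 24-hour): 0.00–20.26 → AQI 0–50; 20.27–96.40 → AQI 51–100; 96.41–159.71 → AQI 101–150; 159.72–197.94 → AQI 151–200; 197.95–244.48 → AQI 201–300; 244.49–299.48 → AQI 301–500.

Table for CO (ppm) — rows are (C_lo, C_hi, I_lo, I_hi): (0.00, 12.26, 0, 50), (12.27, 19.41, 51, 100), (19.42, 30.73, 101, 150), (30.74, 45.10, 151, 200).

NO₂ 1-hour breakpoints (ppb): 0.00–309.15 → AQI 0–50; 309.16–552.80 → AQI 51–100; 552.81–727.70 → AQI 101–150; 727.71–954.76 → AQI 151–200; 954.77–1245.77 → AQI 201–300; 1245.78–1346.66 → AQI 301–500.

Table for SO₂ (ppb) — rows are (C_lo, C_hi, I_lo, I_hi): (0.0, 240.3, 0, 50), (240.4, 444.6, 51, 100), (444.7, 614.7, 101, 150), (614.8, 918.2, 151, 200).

O₃: row 0.0668–0.0832 (AQI 101–150). (150−101)·(0.0693−0.0668)/(0.0832−0.0668) + 101 = 49·0.0025/0.0164 + 101 ≈ 108.47 → 108.
PM2.5: 245.29 ∈ [244.49, 299.48] ↔ index [301, 500].
301 + (245.29−244.49)·(500−301)/(299.48−244.49) = 301 + 0.80·199/54.99 ≈ 303.90, so AQI = 304.
CO 25.60: bracket 19.42–30.73 → index 101–150; slope 49/11.31, offset 6.18.
AQI = 101 + 49/11.31·6.18 ≈ 127.77 ⇒ 128.
NO₂: 188.28 ∈ [0.00, 309.15] ↔ index [0, 50].
0 + (188.28−0.00)·(50−0)/(309.15−0.00) = 0 + 188.28·50/309.15 ≈ 30.45, so AQI = 30.
SO₂ 285.0: bracket 240.4–444.6 → index 51–100; slope 49/204.2, offset 44.6.
AQI = 51 + 49/204.2·44.6 ≈ 61.70 ⇒ 62.
Sub-indices: O₃→108, PM2.5→304, CO→128, NO₂→30, SO₂→62. Ranked high→low: 304, 128, 108, 62, 30. Second-highest sub-index = 128.

128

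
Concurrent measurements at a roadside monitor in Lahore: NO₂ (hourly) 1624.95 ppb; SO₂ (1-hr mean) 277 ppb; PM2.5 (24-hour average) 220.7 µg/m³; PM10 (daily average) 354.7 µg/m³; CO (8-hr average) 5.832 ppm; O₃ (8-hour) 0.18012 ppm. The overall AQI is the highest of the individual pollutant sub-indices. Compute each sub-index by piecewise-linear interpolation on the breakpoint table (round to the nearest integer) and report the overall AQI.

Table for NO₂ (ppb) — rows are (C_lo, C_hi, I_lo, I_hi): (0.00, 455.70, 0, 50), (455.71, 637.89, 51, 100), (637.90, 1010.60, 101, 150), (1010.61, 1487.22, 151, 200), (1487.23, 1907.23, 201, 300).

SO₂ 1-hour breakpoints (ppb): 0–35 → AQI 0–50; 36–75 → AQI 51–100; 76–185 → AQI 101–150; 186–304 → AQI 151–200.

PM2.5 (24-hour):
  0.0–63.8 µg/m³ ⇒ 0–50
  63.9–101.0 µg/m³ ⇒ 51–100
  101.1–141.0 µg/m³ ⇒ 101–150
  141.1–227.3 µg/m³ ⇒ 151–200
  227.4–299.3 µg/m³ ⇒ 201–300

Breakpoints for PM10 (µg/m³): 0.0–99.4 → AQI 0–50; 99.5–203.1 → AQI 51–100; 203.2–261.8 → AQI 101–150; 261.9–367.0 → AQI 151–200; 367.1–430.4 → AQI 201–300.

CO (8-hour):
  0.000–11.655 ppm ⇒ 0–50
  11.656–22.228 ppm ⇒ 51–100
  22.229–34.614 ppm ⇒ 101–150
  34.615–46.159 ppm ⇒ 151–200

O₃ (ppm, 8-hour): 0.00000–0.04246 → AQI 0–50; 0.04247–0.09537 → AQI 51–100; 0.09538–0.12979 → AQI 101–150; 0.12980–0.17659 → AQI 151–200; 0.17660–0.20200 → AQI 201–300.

NO₂: 1624.95 ∈ [1487.23, 1907.23] ↔ index [201, 300].
201 + (1624.95−1487.23)·(300−201)/(1907.23−1487.23) = 201 + 137.72·99/420.00 ≈ 233.46, so AQI = 233.
SO₂: row 186–304 (AQI 151–200). (200−151)·(277−186)/(304−186) + 151 = 49·91/118 + 151 ≈ 188.79 → 189.
PM2.5: 220.7 ∈ [141.1, 227.3] ↔ index [151, 200].
151 + (220.7−141.1)·(200−151)/(227.3−141.1) = 151 + 79.6·49/86.2 ≈ 196.25, so AQI = 196.
PM10: 354.7 ∈ [261.9, 367.0] ↔ index [151, 200].
151 + (354.7−261.9)·(200−151)/(367.0−261.9) = 151 + 92.8·49/105.1 ≈ 194.27, so AQI = 194.
CO: 5.832 ∈ [0.000, 11.655] ↔ index [0, 50].
0 + (5.832−0.000)·(50−0)/(11.655−0.000) = 0 + 5.832·50/11.655 ≈ 25.02, so AQI = 25.
O₃: 0.18012 ∈ [0.17660, 0.20200] ↔ index [201, 300].
201 + (0.18012−0.17660)·(300−201)/(0.20200−0.17660) = 201 + 0.00352·99/0.02540 ≈ 214.72, so AQI = 215.
Sub-indices: NO₂→233, SO₂→189, PM2.5→196, PM10→194, CO→25, O₃→215. Overall AQI = max = 233; dominant pollutant is NO₂.

233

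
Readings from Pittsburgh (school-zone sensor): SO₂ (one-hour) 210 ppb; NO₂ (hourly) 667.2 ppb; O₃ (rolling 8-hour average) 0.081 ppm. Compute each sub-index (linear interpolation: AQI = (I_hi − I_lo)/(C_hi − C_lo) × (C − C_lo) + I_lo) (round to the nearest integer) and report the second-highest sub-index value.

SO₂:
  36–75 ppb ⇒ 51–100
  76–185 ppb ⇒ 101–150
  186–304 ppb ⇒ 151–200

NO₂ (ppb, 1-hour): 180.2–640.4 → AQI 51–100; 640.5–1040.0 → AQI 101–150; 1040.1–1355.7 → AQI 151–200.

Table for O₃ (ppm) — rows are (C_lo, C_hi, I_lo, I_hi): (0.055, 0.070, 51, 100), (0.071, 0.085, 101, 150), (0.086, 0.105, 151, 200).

SO₂: row 186–304 (AQI 151–200). (200−151)·(210−186)/(304−186) + 151 = 49·24/118 + 151 ≈ 160.97 → 161.
NO₂: 667.2 ∈ [640.5, 1040.0] ↔ index [101, 150].
101 + (667.2−640.5)·(150−101)/(1040.0−640.5) = 101 + 26.7·49/399.5 ≈ 104.27, so AQI = 104.
O₃ 0.081: bracket 0.071–0.085 → index 101–150; slope 49/0.014, offset 0.010.
AQI = 101 + 49/0.014·0.010 ≈ 136.00 ⇒ 136.
Sub-indices: SO₂→161, NO₂→104, O₃→136. Ranked high→low: 161, 136, 104. Second-highest sub-index = 136.

136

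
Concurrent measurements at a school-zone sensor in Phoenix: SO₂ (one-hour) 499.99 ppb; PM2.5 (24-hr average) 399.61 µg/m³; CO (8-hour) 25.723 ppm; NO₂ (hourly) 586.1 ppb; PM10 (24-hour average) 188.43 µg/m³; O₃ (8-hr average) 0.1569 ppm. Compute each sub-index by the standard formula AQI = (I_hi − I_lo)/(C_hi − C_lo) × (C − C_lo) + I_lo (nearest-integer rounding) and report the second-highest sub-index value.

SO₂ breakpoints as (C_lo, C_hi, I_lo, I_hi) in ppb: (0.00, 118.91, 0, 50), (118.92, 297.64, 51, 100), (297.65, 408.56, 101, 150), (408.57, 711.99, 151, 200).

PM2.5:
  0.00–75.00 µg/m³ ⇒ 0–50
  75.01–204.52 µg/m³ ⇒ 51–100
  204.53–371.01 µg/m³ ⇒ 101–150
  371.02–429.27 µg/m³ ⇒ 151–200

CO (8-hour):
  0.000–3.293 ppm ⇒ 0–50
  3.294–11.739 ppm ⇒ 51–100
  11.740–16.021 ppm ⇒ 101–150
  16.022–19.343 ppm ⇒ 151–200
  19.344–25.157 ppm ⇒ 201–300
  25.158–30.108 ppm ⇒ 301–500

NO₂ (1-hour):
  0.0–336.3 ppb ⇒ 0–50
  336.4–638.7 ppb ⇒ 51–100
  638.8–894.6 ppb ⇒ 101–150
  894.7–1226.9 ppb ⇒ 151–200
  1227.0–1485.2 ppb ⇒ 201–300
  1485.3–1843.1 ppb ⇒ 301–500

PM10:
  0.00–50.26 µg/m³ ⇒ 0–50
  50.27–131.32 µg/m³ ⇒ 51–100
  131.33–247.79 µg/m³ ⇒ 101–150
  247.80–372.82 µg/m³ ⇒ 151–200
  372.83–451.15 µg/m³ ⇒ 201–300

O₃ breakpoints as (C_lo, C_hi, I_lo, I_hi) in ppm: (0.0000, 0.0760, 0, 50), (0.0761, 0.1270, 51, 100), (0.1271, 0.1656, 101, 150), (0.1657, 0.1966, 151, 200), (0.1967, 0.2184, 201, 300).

SO₂ 499.99: bracket 408.57–711.99 → index 151–200; slope 49/303.42, offset 91.42.
AQI = 151 + 49/303.42·91.42 ≈ 165.76 ⇒ 166.
PM2.5: 399.61 lies in 371.02–429.27, so I_lo=151, I_hi=200, C_lo=371.02, C_hi=429.27.
(200−151)/(429.27−371.02) × (399.61−371.02) + 151 = 49/58.25 × 28.59 + 151 ≈ 175.05 → 175.
CO: row 25.158–30.108 (AQI 301–500). (500−301)·(25.723−25.158)/(30.108−25.158) + 301 = 199·0.565/4.950 + 301 ≈ 323.71 → 324.
NO₂: 586.1 ∈ [336.4, 638.7] ↔ index [51, 100].
51 + (586.1−336.4)·(100−51)/(638.7−336.4) = 51 + 249.7·49/302.3 ≈ 91.47, so AQI = 91.
PM10 188.43: bracket 131.33–247.79 → index 101–150; slope 49/116.46, offset 57.10.
AQI = 101 + 49/116.46·57.10 ≈ 125.02 ⇒ 125.
O₃: row 0.1271–0.1656 (AQI 101–150). (150−101)·(0.1569−0.1271)/(0.1656−0.1271) + 101 = 49·0.0298/0.0385 + 101 ≈ 138.93 → 139.
Sub-indices: SO₂→166, PM2.5→175, CO→324, NO₂→91, PM10→125, O₃→139. Ranked high→low: 324, 175, 166, 139, 125, 91. Second-highest sub-index = 175.

175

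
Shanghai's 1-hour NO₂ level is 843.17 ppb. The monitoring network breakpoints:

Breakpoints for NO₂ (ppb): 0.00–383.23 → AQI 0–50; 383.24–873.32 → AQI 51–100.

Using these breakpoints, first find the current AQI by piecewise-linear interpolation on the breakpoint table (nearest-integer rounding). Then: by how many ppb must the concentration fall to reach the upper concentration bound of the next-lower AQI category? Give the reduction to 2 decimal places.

NO₂: 843.17 lies in 383.24–873.32, so I_lo=51, I_hi=100, C_lo=383.24, C_hi=873.32.
(100−51)/(873.32−383.24) × (843.17−383.24) + 51 = 49/490.08 × 459.93 + 51 ≈ 96.99 → 97.
Current AQI 97 is in the Moderate range (51–100). The next-lower category tops out at AQI 50, whose upper concentration bound is 383.23 ppb.
Reduction needed = 843.17 − 383.23 = 459.94 ppb.

459.94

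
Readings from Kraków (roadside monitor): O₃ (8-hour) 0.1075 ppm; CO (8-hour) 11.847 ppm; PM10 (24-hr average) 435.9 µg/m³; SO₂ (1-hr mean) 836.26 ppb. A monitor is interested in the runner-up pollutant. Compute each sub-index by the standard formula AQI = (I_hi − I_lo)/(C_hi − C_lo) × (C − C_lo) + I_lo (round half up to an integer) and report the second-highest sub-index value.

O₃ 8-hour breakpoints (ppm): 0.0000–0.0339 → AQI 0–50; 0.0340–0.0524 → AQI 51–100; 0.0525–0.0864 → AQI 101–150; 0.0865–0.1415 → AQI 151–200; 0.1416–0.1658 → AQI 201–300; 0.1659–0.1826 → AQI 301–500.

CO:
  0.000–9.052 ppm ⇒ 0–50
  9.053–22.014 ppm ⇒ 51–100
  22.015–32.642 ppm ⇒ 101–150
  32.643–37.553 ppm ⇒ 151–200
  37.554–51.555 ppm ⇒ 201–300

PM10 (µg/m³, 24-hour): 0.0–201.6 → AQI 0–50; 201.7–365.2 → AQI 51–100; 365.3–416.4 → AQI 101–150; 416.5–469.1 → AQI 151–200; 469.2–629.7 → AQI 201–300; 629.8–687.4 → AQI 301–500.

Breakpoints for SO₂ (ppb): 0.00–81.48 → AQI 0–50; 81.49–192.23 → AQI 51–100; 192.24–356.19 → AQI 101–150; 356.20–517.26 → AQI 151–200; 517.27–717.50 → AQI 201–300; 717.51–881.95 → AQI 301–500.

O₃: 0.1075 ∈ [0.0865, 0.1415] ↔ index [151, 200].
151 + (0.1075−0.0865)·(200−151)/(0.1415−0.0865) = 151 + 0.0210·49/0.0550 ≈ 169.71, so AQI = 170.
CO: row 9.053–22.014 (AQI 51–100). (100−51)·(11.847−9.053)/(22.014−9.053) + 51 = 49·2.794/12.961 + 51 ≈ 61.56 → 62.
PM10: 435.9 lies in 416.5–469.1, so I_lo=151, I_hi=200, C_lo=416.5, C_hi=469.1.
(200−151)/(469.1−416.5) × (435.9−416.5) + 151 = 49/52.6 × 19.4 + 151 ≈ 169.07 → 169.
SO₂: 836.26 ∈ [717.51, 881.95] ↔ index [301, 500].
301 + (836.26−717.51)·(500−301)/(881.95−717.51) = 301 + 118.75·199/164.44 ≈ 444.71, so AQI = 445.
Sub-indices: O₃→170, CO→62, PM10→169, SO₂→445. Ranked high→low: 445, 170, 169, 62. Second-highest sub-index = 170.

170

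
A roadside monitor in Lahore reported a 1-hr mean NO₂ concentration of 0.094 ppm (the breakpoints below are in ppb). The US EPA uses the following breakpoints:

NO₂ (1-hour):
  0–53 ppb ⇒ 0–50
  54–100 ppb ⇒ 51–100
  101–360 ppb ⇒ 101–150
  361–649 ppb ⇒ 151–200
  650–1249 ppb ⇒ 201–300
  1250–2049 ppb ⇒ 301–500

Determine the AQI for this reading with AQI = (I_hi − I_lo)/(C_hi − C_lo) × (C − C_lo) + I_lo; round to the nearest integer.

Convert: 0.094 ppm = 94 ppb.
NO₂ 94: bracket 54–100 → index 51–100; slope 49/46, offset 40.
AQI = 51 + 49/46·40 ≈ 93.61 ⇒ 94.

94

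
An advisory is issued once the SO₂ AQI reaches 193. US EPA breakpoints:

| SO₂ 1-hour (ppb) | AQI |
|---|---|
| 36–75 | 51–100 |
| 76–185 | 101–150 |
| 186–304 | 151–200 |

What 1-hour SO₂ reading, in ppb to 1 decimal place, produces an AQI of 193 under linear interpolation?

287.1

AQI 193 lies in the 151–200 band, which corresponds to 186–304 ppb.
C = 186 + (193−151)×(304−186)/(200−151) = 186 + 42×118/49 ≈ 287.143 ppb → 287.1 ppb to 1 dp.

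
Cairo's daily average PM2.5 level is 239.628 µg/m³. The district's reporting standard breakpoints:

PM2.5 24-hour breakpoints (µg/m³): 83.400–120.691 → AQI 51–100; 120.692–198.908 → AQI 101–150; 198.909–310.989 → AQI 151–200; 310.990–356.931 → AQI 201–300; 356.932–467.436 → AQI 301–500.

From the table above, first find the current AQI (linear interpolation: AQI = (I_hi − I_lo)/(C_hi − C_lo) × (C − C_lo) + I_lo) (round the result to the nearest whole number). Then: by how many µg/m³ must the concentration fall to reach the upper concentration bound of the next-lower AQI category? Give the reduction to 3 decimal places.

40.720

PM2.5 239.628: bracket 198.909–310.989 → index 151–200; slope 49/112.080, offset 40.719.
AQI = 151 + 49/112.080·40.719 ≈ 168.80 ⇒ 169.
Current AQI 169 is in the Unhealthy range (151–200). The next-lower category tops out at AQI 150, whose upper concentration bound is 198.908 µg/m³.
Reduction needed = 239.628 − 198.908 = 40.720 µg/m³.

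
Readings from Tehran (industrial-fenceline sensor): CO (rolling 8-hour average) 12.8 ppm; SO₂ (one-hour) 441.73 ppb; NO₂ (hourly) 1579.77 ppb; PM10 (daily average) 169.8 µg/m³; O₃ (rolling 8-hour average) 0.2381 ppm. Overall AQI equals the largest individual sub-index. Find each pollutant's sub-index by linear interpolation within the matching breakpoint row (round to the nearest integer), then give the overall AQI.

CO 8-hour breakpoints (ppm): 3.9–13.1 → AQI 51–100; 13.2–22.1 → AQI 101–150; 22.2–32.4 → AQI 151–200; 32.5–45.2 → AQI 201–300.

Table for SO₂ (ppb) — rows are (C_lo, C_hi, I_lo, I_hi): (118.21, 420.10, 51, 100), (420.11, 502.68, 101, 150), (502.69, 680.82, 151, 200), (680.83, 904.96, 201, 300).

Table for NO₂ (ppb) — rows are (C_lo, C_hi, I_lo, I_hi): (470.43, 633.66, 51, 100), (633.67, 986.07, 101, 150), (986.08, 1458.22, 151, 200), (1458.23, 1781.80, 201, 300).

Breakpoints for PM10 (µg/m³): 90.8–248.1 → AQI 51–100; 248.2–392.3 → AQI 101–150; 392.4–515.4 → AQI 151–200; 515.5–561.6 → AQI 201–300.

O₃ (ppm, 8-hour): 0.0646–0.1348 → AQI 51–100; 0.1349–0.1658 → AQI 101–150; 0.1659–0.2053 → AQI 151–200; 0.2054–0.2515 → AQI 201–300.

CO: 12.8 lies in 3.9–13.1, so I_lo=51, I_hi=100, C_lo=3.9, C_hi=13.1.
(100−51)/(13.1−3.9) × (12.8−3.9) + 51 = 49/9.2 × 8.9 + 51 ≈ 98.40 → 98.
SO₂: 441.73 ∈ [420.11, 502.68] ↔ index [101, 150].
101 + (441.73−420.11)·(150−101)/(502.68−420.11) = 101 + 21.62·49/82.57 ≈ 113.83, so AQI = 114.
NO₂ 1579.77: bracket 1458.23–1781.80 → index 201–300; slope 99/323.57, offset 121.54.
AQI = 201 + 99/323.57·121.54 ≈ 238.19 ⇒ 238.
PM10: row 90.8–248.1 (AQI 51–100). (100−51)·(169.8−90.8)/(248.1−90.8) + 51 = 49·79.0/157.3 + 51 ≈ 75.61 → 76.
O₃ 0.2381: bracket 0.2054–0.2515 → index 201–300; slope 99/0.0461, offset 0.0327.
AQI = 201 + 99/0.0461·0.0327 ≈ 271.22 ⇒ 271.
Sub-indices: CO→98, SO₂→114, NO₂→238, PM10→76, O₃→271. Overall AQI = max = 271; dominant pollutant is O₃.

271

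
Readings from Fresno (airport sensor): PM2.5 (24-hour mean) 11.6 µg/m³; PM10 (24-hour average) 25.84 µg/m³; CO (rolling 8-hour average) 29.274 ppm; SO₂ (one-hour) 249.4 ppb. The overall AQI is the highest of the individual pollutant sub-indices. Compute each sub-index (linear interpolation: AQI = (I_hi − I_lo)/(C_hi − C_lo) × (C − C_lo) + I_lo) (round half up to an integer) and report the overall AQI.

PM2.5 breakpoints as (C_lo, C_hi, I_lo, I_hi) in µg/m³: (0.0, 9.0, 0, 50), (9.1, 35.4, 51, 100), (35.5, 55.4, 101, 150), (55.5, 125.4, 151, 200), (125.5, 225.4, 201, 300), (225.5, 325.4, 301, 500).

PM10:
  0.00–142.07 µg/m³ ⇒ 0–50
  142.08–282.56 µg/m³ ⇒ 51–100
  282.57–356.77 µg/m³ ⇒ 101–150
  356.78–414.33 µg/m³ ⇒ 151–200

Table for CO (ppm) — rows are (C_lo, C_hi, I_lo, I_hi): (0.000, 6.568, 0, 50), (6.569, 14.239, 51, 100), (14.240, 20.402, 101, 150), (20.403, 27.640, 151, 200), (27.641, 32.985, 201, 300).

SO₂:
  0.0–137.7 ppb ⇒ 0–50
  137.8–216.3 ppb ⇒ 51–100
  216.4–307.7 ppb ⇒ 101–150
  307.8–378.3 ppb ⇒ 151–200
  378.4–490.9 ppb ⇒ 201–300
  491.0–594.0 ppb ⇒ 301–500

PM2.5: 11.6 lies in 9.1–35.4, so I_lo=51, I_hi=100, C_lo=9.1, C_hi=35.4.
(100−51)/(35.4−9.1) × (11.6−9.1) + 51 = 49/26.3 × 2.5 + 51 ≈ 55.66 → 56.
PM10: 25.84 ∈ [0.00, 142.07] ↔ index [0, 50].
0 + (25.84−0.00)·(50−0)/(142.07−0.00) = 0 + 25.84·50/142.07 ≈ 9.09, so AQI = 9.
CO: row 27.641–32.985 (AQI 201–300). (300−201)·(29.274−27.641)/(32.985−27.641) + 201 = 99·1.633/5.344 + 201 ≈ 231.25 → 231.
SO₂ 249.4: bracket 216.4–307.7 → index 101–150; slope 49/91.3, offset 33.0.
AQI = 101 + 49/91.3·33.0 ≈ 118.71 ⇒ 119.
Sub-indices: PM2.5→56, PM10→9, CO→231, SO₂→119. Overall AQI = max = 231; dominant pollutant is CO.

231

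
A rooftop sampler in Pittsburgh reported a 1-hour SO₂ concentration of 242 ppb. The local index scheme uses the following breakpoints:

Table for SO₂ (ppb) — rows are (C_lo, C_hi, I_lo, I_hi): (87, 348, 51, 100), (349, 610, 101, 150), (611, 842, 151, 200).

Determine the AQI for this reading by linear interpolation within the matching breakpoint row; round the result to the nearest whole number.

SO₂: 242 lies in 87–348, so I_lo=51, I_hi=100, C_lo=87, C_hi=348.
(100−51)/(348−87) × (242−87) + 51 = 49/261 × 155 + 51 ≈ 80.10 → 80.
AQI 80 falls in the Moderate category.

80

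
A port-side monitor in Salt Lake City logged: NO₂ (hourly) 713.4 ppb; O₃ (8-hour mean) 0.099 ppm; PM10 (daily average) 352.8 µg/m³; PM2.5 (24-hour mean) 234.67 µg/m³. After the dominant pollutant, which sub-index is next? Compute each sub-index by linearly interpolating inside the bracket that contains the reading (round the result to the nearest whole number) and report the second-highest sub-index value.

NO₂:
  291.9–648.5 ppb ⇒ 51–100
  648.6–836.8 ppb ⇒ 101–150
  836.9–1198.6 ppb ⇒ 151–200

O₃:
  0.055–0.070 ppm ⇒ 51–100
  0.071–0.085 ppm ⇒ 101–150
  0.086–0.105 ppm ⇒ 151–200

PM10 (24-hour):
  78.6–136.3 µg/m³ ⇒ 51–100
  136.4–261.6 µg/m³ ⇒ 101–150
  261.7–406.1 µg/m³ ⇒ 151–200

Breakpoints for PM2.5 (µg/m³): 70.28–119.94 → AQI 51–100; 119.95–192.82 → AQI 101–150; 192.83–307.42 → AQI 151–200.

182

NO₂: 713.4 ∈ [648.6, 836.8] ↔ index [101, 150].
101 + (713.4−648.6)·(150−101)/(836.8−648.6) = 101 + 64.8·49/188.2 ≈ 117.87, so AQI = 118.
O₃: 0.099 ∈ [0.086, 0.105] ↔ index [151, 200].
151 + (0.099−0.086)·(200−151)/(0.105−0.086) = 151 + 0.013·49/0.019 ≈ 184.53, so AQI = 185.
PM10 352.8: bracket 261.7–406.1 → index 151–200; slope 49/144.4, offset 91.1.
AQI = 151 + 49/144.4·91.1 ≈ 181.91 ⇒ 182.
PM2.5: row 192.83–307.42 (AQI 151–200). (200−151)·(234.67−192.83)/(307.42−192.83) + 151 = 49·41.84/114.59 + 151 ≈ 168.89 → 169.
Sub-indices: NO₂→118, O₃→185, PM10→182, PM2.5→169. Ranked high→low: 185, 182, 169, 118. Second-highest sub-index = 182.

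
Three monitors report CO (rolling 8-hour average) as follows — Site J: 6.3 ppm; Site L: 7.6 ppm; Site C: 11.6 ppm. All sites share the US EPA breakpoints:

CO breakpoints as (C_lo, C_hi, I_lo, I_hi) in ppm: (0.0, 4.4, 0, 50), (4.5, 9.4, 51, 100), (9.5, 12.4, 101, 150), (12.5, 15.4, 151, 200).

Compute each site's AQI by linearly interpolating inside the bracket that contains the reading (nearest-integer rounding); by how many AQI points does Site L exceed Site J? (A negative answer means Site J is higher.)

13

Site J: 6.3 lies in 4.5–9.4, so I_lo=51, I_hi=100, C_lo=4.5, C_hi=9.4.
(100−51)/(9.4−4.5) × (6.3−4.5) + 51 = 49/4.9 × 1.8 + 51 ≈ 69.00 → 69.
Site L: 7.6 lies in 4.5–9.4, so I_lo=51, I_hi=100, C_lo=4.5, C_hi=9.4.
(100−51)/(9.4−4.5) × (7.6−4.5) + 51 = 49/4.9 × 3.1 + 51 ≈ 82.00 → 82.
Site C: 11.6 ∈ [9.5, 12.4] ↔ index [101, 150].
101 + (11.6−9.5)·(150−101)/(12.4−9.5) = 101 + 2.1·49/2.9 ≈ 136.48, so AQI = 136.
AQIs: Site J=69, Site L=82, Site C=136. Site L (82) − Site J (69) = 13.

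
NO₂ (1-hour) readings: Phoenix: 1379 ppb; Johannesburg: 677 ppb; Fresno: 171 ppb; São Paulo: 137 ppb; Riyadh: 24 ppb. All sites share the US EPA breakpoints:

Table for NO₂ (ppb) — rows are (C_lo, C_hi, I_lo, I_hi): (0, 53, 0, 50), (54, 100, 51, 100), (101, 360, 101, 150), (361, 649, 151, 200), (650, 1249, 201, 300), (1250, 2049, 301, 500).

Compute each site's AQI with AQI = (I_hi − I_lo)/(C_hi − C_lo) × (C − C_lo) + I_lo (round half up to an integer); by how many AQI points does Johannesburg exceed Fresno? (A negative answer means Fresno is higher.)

Phoenix: 1379 lies in 1250–2049, so I_lo=301, I_hi=500, C_lo=1250, C_hi=2049.
(500−301)/(2049−1250) × (1379−1250) + 301 = 199/799 × 129 + 301 ≈ 333.13 → 333.
Johannesburg: 677 ∈ [650, 1249] ↔ index [201, 300].
201 + (677−650)·(300−201)/(1249−650) = 201 + 27·99/599 ≈ 205.46, so AQI = 205.
Fresno: row 101–360 (AQI 101–150). (150−101)·(171−101)/(360−101) + 101 = 49·70/259 + 101 ≈ 114.24 → 114.
São Paulo 137: bracket 101–360 → index 101–150; slope 49/259, offset 36.
AQI = 101 + 49/259·36 ≈ 107.81 ⇒ 108.
Riyadh: 24 lies in 0–53, so I_lo=0, I_hi=50, C_lo=0, C_hi=53.
(50−0)/(53−0) × (24−0) + 0 = 50/53 × 24 + 0 ≈ 22.64 → 23.
AQIs: Phoenix=333, Johannesburg=205, Fresno=114, São Paulo=108, Riyadh=23. Johannesburg (205) − Fresno (114) = 91.

91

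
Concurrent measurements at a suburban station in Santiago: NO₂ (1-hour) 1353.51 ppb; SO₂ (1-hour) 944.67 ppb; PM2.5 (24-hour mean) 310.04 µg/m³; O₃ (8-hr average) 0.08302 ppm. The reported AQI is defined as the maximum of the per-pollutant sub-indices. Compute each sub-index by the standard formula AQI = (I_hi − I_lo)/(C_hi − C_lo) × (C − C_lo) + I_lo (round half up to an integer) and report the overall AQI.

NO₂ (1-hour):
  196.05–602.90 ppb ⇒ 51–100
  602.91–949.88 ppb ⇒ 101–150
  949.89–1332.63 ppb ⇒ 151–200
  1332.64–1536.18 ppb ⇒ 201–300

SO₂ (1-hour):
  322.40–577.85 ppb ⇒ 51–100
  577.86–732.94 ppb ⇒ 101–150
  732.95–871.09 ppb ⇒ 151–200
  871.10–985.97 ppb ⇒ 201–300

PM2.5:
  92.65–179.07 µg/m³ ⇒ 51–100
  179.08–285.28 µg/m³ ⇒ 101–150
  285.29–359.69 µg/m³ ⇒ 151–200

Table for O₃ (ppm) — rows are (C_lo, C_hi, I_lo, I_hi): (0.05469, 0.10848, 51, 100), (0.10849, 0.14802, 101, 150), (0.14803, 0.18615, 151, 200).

NO₂: row 1332.64–1536.18 (AQI 201–300). (300−201)·(1353.51−1332.64)/(1536.18−1332.64) + 201 = 99·20.87/203.54 + 201 ≈ 211.15 → 211.
SO₂ 944.67: bracket 871.10–985.97 → index 201–300; slope 99/114.87, offset 73.57.
AQI = 201 + 99/114.87·73.57 ≈ 264.41 ⇒ 264.
PM2.5: 310.04 lies in 285.29–359.69, so I_lo=151, I_hi=200, C_lo=285.29, C_hi=359.69.
(200−151)/(359.69−285.29) × (310.04−285.29) + 151 = 49/74.40 × 24.75 + 151 ≈ 167.30 → 167.
O₃: 0.08302 ∈ [0.05469, 0.10848] ↔ index [51, 100].
51 + (0.08302−0.05469)·(100−51)/(0.10848−0.05469) = 51 + 0.02833·49/0.05379 ≈ 76.81, so AQI = 77.
Sub-indices: NO₂→211, SO₂→264, PM2.5→167, O₃→77. Overall AQI = max = 264; dominant pollutant is SO₂.
AQI 264: Very Unhealthy.

264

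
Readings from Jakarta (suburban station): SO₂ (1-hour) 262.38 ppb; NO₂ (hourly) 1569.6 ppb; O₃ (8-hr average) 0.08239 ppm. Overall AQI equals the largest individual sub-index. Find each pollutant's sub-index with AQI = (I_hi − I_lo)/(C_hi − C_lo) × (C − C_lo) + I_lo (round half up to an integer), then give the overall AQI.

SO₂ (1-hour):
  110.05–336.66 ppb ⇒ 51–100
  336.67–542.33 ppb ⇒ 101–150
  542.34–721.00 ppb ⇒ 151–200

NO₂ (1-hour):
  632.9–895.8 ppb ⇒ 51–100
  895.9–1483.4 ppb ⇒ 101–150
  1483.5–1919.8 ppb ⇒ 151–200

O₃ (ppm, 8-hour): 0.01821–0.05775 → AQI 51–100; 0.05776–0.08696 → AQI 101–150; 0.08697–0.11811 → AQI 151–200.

161

SO₂: 262.38 lies in 110.05–336.66, so I_lo=51, I_hi=100, C_lo=110.05, C_hi=336.66.
(100−51)/(336.66−110.05) × (262.38−110.05) + 51 = 49/226.61 × 152.33 + 51 ≈ 83.94 → 84.
NO₂: 1569.6 ∈ [1483.5, 1919.8] ↔ index [151, 200].
151 + (1569.6−1483.5)·(200−151)/(1919.8−1483.5) = 151 + 86.1·49/436.3 ≈ 160.67, so AQI = 161.
O₃: 0.08239 ∈ [0.05776, 0.08696] ↔ index [101, 150].
101 + (0.08239−0.05776)·(150−101)/(0.08696−0.05776) = 101 + 0.02463·49/0.02920 ≈ 142.33, so AQI = 142.
Sub-indices: SO₂→84, NO₂→161, O₃→142. Overall AQI = max = 161; dominant pollutant is NO₂.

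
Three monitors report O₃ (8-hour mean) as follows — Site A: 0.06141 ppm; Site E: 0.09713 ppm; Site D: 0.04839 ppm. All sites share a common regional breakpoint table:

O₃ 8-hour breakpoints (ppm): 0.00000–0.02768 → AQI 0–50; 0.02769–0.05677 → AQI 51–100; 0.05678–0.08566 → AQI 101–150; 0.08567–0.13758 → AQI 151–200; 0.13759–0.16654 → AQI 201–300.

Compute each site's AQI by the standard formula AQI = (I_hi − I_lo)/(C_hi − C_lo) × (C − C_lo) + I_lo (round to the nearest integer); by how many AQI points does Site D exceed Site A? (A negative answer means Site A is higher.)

Site A: 0.06141 lies in 0.05678–0.08566, so I_lo=101, I_hi=150, C_lo=0.05678, C_hi=0.08566.
(150−101)/(0.08566−0.05678) × (0.06141−0.05678) + 101 = 49/0.02888 × 0.00463 + 101 ≈ 108.86 → 109.
Site E 0.09713: bracket 0.08567–0.13758 → index 151–200; slope 49/0.05191, offset 0.01146.
AQI = 151 + 49/0.05191·0.01146 ≈ 161.82 ⇒ 162.
Site D 0.04839: bracket 0.02769–0.05677 → index 51–100; slope 49/0.02908, offset 0.02070.
AQI = 51 + 49/0.02908·0.02070 ≈ 85.88 ⇒ 86.
AQIs: Site A=109, Site E=162, Site D=86. Site D (86) − Site A (109) = -23.

-23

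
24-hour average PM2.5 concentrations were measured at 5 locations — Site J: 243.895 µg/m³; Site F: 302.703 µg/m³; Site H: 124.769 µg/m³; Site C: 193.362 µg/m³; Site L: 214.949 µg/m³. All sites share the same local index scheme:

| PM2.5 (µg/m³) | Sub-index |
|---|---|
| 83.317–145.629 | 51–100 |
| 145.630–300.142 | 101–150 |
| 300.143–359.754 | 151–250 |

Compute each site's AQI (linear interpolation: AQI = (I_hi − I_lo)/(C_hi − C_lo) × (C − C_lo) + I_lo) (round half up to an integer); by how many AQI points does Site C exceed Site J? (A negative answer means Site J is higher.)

-16

Site J 243.895: bracket 145.630–300.142 → index 101–150; slope 49/154.512, offset 98.265.
AQI = 101 + 49/154.512·98.265 ≈ 132.16 ⇒ 132.
Site F: row 300.143–359.754 (AQI 151–250). (250−151)·(302.703−300.143)/(359.754−300.143) + 151 = 99·2.560/59.611 + 151 ≈ 155.25 → 155.
Site H: 124.769 lies in 83.317–145.629, so I_lo=51, I_hi=100, C_lo=83.317, C_hi=145.629.
(100−51)/(145.629−83.317) × (124.769−83.317) + 51 = 49/62.312 × 41.452 + 51 ≈ 83.60 → 84.
Site C 193.362: bracket 145.630–300.142 → index 101–150; slope 49/154.512, offset 47.732.
AQI = 101 + 49/154.512·47.732 ≈ 116.14 ⇒ 116.
Site L: 214.949 ∈ [145.630, 300.142] ↔ index [101, 150].
101 + (214.949−145.630)·(150−101)/(300.142−145.630) = 101 + 69.319·49/154.512 ≈ 122.98, so AQI = 123.
AQIs: Site J=132, Site F=155, Site H=84, Site C=116, Site L=123. Site C (116) − Site J (132) = -16.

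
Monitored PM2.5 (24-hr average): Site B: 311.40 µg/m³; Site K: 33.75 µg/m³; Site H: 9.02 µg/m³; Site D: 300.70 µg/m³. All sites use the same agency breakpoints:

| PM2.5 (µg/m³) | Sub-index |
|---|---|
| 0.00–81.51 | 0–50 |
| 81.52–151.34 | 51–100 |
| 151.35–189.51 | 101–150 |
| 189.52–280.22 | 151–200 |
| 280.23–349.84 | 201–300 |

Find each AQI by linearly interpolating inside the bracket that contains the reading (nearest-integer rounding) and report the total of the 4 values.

502

Site B: row 280.23–349.84 (AQI 201–300). (300−201)·(311.40−280.23)/(349.84−280.23) + 201 = 99·31.17/69.61 + 201 ≈ 245.33 → 245.
Site K: 33.75 ∈ [0.00, 81.51] ↔ index [0, 50].
0 + (33.75−0.00)·(50−0)/(81.51−0.00) = 0 + 33.75·50/81.51 ≈ 20.70, so AQI = 21.
Site H: row 0.00–81.51 (AQI 0–50). (50−0)·(9.02−0.00)/(81.51−0.00) + 0 = 50·9.02/81.51 + 0 ≈ 5.53 → 6.
Site D 300.70: bracket 280.23–349.84 → index 201–300; slope 99/69.61, offset 20.47.
AQI = 201 + 99/69.61·20.47 ≈ 230.11 ⇒ 230.
AQIs: Site B=245, Site K=21, Site H=6, Site D=230. Sum = 245 + 21 + 6 + 230 = 502.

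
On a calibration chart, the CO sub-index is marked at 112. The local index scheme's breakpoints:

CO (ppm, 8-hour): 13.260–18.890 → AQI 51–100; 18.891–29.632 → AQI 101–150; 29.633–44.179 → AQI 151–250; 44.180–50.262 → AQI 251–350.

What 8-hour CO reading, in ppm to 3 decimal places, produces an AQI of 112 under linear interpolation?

AQI 112 lies in the 101–150 band, which corresponds to 18.891–29.632 ppm.
C = 18.891 + (112−101)×(29.632−18.891)/(150−101) = 18.891 + 11×10.741/49 ≈ 21.30224 ppm → 21.302 ppm to 3 dp.

21.302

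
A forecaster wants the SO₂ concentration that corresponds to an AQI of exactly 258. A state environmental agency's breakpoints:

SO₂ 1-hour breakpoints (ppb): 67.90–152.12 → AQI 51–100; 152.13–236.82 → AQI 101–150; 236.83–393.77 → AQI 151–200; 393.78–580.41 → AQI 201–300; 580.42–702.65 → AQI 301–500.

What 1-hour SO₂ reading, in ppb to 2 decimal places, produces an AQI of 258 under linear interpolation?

501.23

AQI 258 lies in the 201–300 band, which corresponds to 393.78–580.41 ppb.
C = 393.78 + (258−201)×(580.41−393.78)/(300−201) = 393.78 + 57×186.63/99 ≈ 501.2336 ppb → 501.23 ppb to 2 dp.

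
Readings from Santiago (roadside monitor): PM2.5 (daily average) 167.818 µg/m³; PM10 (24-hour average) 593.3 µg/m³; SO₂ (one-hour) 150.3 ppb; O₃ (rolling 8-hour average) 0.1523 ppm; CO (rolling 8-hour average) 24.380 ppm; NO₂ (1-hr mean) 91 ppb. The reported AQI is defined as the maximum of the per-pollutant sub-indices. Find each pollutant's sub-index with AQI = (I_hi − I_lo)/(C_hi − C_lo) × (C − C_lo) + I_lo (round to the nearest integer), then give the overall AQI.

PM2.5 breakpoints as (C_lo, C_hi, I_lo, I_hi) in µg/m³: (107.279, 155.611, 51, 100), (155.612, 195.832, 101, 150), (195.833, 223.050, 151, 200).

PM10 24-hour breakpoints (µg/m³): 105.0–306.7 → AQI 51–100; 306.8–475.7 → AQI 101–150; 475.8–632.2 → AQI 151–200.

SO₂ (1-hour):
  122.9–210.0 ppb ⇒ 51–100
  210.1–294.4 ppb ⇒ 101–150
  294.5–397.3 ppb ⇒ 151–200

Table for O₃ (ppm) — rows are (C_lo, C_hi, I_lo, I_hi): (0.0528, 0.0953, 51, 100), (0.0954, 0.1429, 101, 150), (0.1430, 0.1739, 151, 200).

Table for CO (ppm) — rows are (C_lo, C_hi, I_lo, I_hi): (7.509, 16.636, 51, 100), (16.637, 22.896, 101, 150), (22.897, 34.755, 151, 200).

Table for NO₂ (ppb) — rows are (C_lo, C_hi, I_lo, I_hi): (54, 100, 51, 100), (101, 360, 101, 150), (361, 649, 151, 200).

188

PM2.5: row 155.612–195.832 (AQI 101–150). (150−101)·(167.818−155.612)/(195.832−155.612) + 101 = 49·12.206/40.220 + 101 ≈ 115.87 → 116.
PM10: 593.3 ∈ [475.8, 632.2] ↔ index [151, 200].
151 + (593.3−475.8)·(200−151)/(632.2−475.8) = 151 + 117.5·49/156.4 ≈ 187.81, so AQI = 188.
SO₂: 150.3 lies in 122.9–210.0, so I_lo=51, I_hi=100, C_lo=122.9, C_hi=210.0.
(100−51)/(210.0−122.9) × (150.3−122.9) + 51 = 49/87.1 × 27.4 + 51 ≈ 66.41 → 66.
O₃: 0.1523 lies in 0.1430–0.1739, so I_lo=151, I_hi=200, C_lo=0.1430, C_hi=0.1739.
(200−151)/(0.1739−0.1430) × (0.1523−0.1430) + 151 = 49/0.0309 × 0.0093 + 151 ≈ 165.75 → 166.
CO 24.380: bracket 22.897–34.755 → index 151–200; slope 49/11.858, offset 1.483.
AQI = 151 + 49/11.858·1.483 ≈ 157.13 ⇒ 157.
NO₂: 91 lies in 54–100, so I_lo=51, I_hi=100, C_lo=54, C_hi=100.
(100−51)/(100−54) × (91−54) + 51 = 49/46 × 37 + 51 ≈ 90.41 → 90.
Sub-indices: PM2.5→116, PM10→188, SO₂→66, O₃→166, CO→157, NO₂→90. Overall AQI = max = 188; dominant pollutant is PM10.
AQI 188: Unhealthy.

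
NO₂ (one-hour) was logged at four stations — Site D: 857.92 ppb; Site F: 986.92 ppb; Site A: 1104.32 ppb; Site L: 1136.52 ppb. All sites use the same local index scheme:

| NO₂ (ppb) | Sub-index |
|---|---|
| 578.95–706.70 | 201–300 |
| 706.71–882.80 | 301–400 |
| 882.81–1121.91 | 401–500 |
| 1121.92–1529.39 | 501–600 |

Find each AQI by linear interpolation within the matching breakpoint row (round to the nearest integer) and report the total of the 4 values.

1828

Site D: 857.92 lies in 706.71–882.80, so I_lo=301, I_hi=400, C_lo=706.71, C_hi=882.80.
(400−301)/(882.80−706.71) × (857.92−706.71) + 301 = 99/176.09 × 151.21 + 301 ≈ 386.01 → 386.
Site F 986.92: bracket 882.81–1121.91 → index 401–500; slope 99/239.10, offset 104.11.
AQI = 401 + 99/239.10·104.11 ≈ 444.11 ⇒ 444.
Site A: row 882.81–1121.91 (AQI 401–500). (500−401)·(1104.32−882.81)/(1121.91−882.81) + 401 = 99·221.51/239.10 + 401 ≈ 492.72 → 493.
Site L 1136.52: bracket 1121.92–1529.39 → index 501–600; slope 99/407.47, offset 14.60.
AQI = 501 + 99/407.47·14.60 ≈ 504.55 ⇒ 505.
AQIs: Site D=386, Site F=444, Site A=493, Site L=505. Sum = 386 + 444 + 493 + 505 = 1828.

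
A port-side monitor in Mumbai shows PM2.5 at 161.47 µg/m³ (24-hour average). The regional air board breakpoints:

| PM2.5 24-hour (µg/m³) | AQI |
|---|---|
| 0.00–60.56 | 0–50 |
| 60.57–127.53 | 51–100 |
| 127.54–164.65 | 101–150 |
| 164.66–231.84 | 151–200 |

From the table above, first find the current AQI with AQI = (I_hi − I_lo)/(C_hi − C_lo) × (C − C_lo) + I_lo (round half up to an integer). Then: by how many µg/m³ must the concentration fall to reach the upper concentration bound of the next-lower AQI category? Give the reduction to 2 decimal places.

33.94

PM2.5: row 127.54–164.65 (AQI 101–150). (150−101)·(161.47−127.54)/(164.65−127.54) + 101 = 49·33.93/37.11 + 101 ≈ 145.80 → 146.
Current AQI 146 is in the Unhealthy for Sensitive Groups range (101–150). The next-lower category tops out at AQI 100, whose upper concentration bound is 127.53 µg/m³.
Reduction needed = 161.47 − 127.53 = 33.94 µg/m³.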